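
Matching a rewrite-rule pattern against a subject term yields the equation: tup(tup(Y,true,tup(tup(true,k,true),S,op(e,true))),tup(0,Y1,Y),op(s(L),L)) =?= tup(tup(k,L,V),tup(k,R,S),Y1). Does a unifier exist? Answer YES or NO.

NO

Decompose tup/3: tup(Y,true,tup(tup(true,k,true),S,op(e,true))) =?= tup(k,L,V),  tup(0,Y1,Y) =?= tup(k,R,S),  op(s(L),L) =?= Y1.
Decompose tup/3: Y =?= k,  true =?= L,  tup(tup(true,k,true),S,op(e,true)) =?= V.
Bind Y := k; substituting into the one remaining equation that mentions Y gives: tup(0,Y1,k) =?= tup(k,R,S).
Bind L := true; substituting into the one remaining equation that mentions L gives: op(s(true),true) =?= Y1.
Bind V := tup(tup(true,k,true),S,op(e,true)); no other remaining equation mentions V.
Decompose tup/3: 0 =?= k,  Y1 =?= R,  k =?= S.
Clash: constants 0 and k differ; no unifier exists.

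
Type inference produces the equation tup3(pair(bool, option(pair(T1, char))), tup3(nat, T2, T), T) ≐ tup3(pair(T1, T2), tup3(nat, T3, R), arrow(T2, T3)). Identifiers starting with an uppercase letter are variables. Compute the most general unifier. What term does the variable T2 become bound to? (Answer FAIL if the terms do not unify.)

option(pair(bool, char))

Decompose tup3/3: pair(bool, option(pair(T1, char))) ≐ pair(T1, T2),  tup3(nat, T2, T) ≐ tup3(nat, T3, R),  T ≐ arrow(T2, T3).
Decompose pair/2: bool ≐ T1,  option(pair(T1, char)) ≐ T2.
Bind T1 := bool; substituting into the one remaining equation that mentions T1 gives: option(pair(bool, char)) ≐ T2.
Bind T2 := option(pair(bool, char)); substituting into the remaining equations gives: tup3(nat, option(pair(bool, char)), T) ≐ tup3(nat, T3, R),  T ≐ arrow(option(pair(bool, char)), T3).
Decompose tup3/3: nat ≐ nat,  option(pair(bool, char)) ≐ T3,  T ≐ R.
Delete trivial equation nat ≐ nat.
Bind T3 := option(pair(bool, char)); substituting into the one remaining equation that mentions T3 gives: T ≐ arrow(option(pair(bool, char)), option(pair(bool, char))).
Bind T := R; substituting into the remaining equation gives: R ≐ arrow(option(pair(bool, char)), option(pair(bool, char))).
Bind R := arrow(option(pair(bool, char)), option(pair(bool, char))). Substituting into the earlier binding gives T := arrow(option(pair(bool, char)), option(pair(bool, char))).
MGU = { T1 ↦ bool, T2 ↦ option(pair(bool, char)), T3 ↦ option(pair(bool, char)), T ↦ arrow(option(pair(bool, char)), option(pair(bool, char))), R ↦ arrow(option(pair(bool, char)), option(pair(bool, char))) }, so T2 ↦ option(pair(bool, char)).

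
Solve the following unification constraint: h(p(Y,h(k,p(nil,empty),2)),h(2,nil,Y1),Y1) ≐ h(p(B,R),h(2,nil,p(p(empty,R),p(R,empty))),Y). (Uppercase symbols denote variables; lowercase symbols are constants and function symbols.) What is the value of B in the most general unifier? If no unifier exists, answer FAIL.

p(p(empty,h(k,p(nil,empty),2)),p(h(k,p(nil,empty),2),empty))

Decompose h/3: p(Y,h(k,p(nil,empty),2)) ≐ p(B,R),  h(2,nil,Y1) ≐ h(2,nil,p(p(empty,R),p(R,empty))),  Y1 ≐ Y.
Decompose p/2: Y ≐ B,  h(k,p(nil,empty),2) ≐ R.
Bind Y := B; substituting into the one remaining equation that mentions Y gives: Y1 ≐ B.
Bind R := h(k,p(nil,empty),2); substituting into the one remaining equation that mentions R gives: h(2,nil,Y1) ≐ h(2,nil,p(p(empty,h(k,p(nil,empty),2)),p(h(k,p(nil,empty),2),empty))).
Decompose h/3: 2 ≐ 2,  nil ≐ nil,  Y1 ≐ p(p(empty,h(k,p(nil,empty),2)),p(h(k,p(nil,empty),2),empty)).
Delete trivial equation 2 ≐ 2.
Delete trivial equation nil ≐ nil.
Bind Y1 := p(p(empty,h(k,p(nil,empty),2)),p(h(k,p(nil,empty),2),empty)); substituting into the remaining equation gives: p(p(empty,h(k,p(nil,empty),2)),p(h(k,p(nil,empty),2),empty)) ≐ B.
Bind B := p(p(empty,h(k,p(nil,empty),2)),p(h(k,p(nil,empty),2),empty)). Substituting into the earlier binding gives Y := p(p(empty,h(k,p(nil,empty),2)),p(h(k,p(nil,empty),2),empty)).
MGU = { Y -> p(p(empty,h(k,p(nil,empty),2)),p(h(k,p(nil,empty),2),empty)), R -> h(k,p(nil,empty),2), Y1 -> p(p(empty,h(k,p(nil,empty),2)),p(h(k,p(nil,empty),2),empty)), B -> p(p(empty,h(k,p(nil,empty),2)),p(h(k,p(nil,empty),2),empty)) }, so B -> p(p(empty,h(k,p(nil,empty),2)),p(h(k,p(nil,empty),2),empty)).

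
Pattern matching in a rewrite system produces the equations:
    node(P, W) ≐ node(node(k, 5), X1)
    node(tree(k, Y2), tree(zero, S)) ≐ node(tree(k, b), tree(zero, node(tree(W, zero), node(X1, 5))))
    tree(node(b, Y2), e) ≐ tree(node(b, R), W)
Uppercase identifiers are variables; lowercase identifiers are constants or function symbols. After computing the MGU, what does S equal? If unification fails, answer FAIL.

Decompose node/2: P ≐ node(k, 5),  W ≐ X1.
Bind P := node(k, 5); no other remaining equation mentions P.
Bind W := X1; substituting into the remaining equations gives: node(tree(k, Y2), tree(zero, S)) ≐ node(tree(k, b), tree(zero, node(tree(X1, zero), node(X1, 5)))),  tree(node(b, Y2), e) ≐ tree(node(b, R), X1).
Decompose node/2: tree(k, Y2) ≐ tree(k, b),  tree(zero, S) ≐ tree(zero, node(tree(X1, zero), node(X1, 5))).
Decompose tree/2: k ≐ k,  Y2 ≐ b.
Delete trivial equation k ≐ k.
Bind Y2 := b; substituting into the one remaining equation that mentions Y2 gives: tree(node(b, b), e) ≐ tree(node(b, R), X1).
Decompose tree/2: zero ≐ zero,  S ≐ node(tree(X1, zero), node(X1, 5)).
Delete trivial equation zero ≐ zero.
Bind S := node(tree(X1, zero), node(X1, 5)); no other remaining equation mentions S.
Decompose tree/2: node(b, b) ≐ node(b, R),  e ≐ X1.
Decompose node/2: b ≐ b,  b ≐ R.
Delete trivial equation b ≐ b.
Bind R := b; no other remaining equation mentions R.
Bind X1 := e. Substituting into the earlier bindings gives W := e, S := node(tree(e, zero), node(e, 5)).
MGU = { P -> node(k, 5), W -> e, Y2 -> b, S -> node(tree(e, zero), node(e, 5)), R -> b, X1 -> e }, so S -> node(tree(e, zero), node(e, 5)).

node(tree(e, zero), node(e, 5))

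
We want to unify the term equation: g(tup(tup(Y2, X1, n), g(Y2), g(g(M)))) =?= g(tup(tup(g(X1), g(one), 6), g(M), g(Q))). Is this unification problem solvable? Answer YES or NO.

NO

Decompose g/1: tup(tup(Y2, X1, n), g(Y2), g(g(M))) =?= tup(tup(g(X1), g(one), 6), g(M), g(Q)).
Decompose tup/3: tup(Y2, X1, n) =?= tup(g(X1), g(one), 6),  g(Y2) =?= g(M),  g(g(M)) =?= g(Q).
Decompose tup/3: Y2 =?= g(X1),  X1 =?= g(one),  n =?= 6.
Bind Y2 := g(X1); substituting into the one remaining equation that mentions Y2 gives: g(g(X1)) =?= g(M).
Bind X1 := g(one); substituting into the one remaining equation that mentions X1 gives: g(g(g(one))) =?= g(M). Substituting into the earlier binding gives Y2 := g(g(one)).
Clash: constants n and 6 differ; no unifier exists.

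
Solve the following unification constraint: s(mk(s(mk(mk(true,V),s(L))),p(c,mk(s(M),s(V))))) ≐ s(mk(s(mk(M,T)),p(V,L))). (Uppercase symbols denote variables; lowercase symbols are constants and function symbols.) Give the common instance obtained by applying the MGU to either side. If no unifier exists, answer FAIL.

Decompose s/1: mk(s(mk(mk(true,V),s(L))),p(c,mk(s(M),s(V)))) ≐ mk(s(mk(M,T)),p(V,L)).
Decompose mk/2: s(mk(mk(true,V),s(L))) ≐ s(mk(M,T)),  p(c,mk(s(M),s(V))) ≐ p(V,L).
Decompose s/1: mk(mk(true,V),s(L)) ≐ mk(M,T).
Decompose mk/2: mk(true,V) ≐ M,  s(L) ≐ T.
Bind M := mk(true,V); substituting into the one remaining equation that mentions M gives: p(c,mk(s(mk(true,V)),s(V))) ≐ p(V,L).
Bind T := s(L); no other remaining equation mentions T.
Decompose p/2: c ≐ V,  mk(s(mk(true,V)),s(V)) ≐ L.
Bind V := c; substituting into the remaining equation gives: mk(s(mk(true,c)),s(c)) ≐ L. Substituting into the earlier binding gives M := mk(true,c).
Bind L := mk(s(mk(true,c)),s(c)). Substituting into the earlier binding gives T := s(mk(s(mk(true,c)),s(c))).
Applying the MGU to either side gives s(mk(s(mk(mk(true,c),s(mk(s(mk(true,c)),s(c))))),p(c,mk(s(mk(true,c)),s(c))))).

s(mk(s(mk(mk(true,c),s(mk(s(mk(true,c)),s(c))))),p(c,mk(s(mk(true,c)),s(c)))))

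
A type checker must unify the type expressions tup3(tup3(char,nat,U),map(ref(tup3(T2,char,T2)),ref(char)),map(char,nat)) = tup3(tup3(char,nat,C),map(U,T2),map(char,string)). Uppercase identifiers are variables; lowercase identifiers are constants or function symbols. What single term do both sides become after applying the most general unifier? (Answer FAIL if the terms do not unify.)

FAIL

Decompose tup3/3: tup3(char,nat,U) = tup3(char,nat,C),  map(ref(tup3(T2,char,T2)),ref(char)) = map(U,T2),  map(char,nat) = map(char,string).
Decompose tup3/3: char = char,  nat = nat,  U = C.
Delete trivial equation char = char.
Delete trivial equation nat = nat.
Bind U := C; substituting into the one remaining equation that mentions U gives: map(ref(tup3(T2,char,T2)),ref(char)) = map(C,T2).
Decompose map/2: ref(tup3(T2,char,T2)) = C,  ref(char) = T2.
Bind C := ref(tup3(T2,char,T2)); no other remaining equation mentions C. Substituting into the earlier binding gives U := ref(tup3(T2,char,T2)).
Bind T2 := ref(char); no other remaining equation mentions T2. Substituting into the earlier bindings gives U := ref(tup3(ref(char),char,ref(char))), C := ref(tup3(ref(char),char,ref(char))).
Decompose map/2: char = char,  nat = string.
Delete trivial equation char = char.
Clash: constants nat and string differ; no unifier exists.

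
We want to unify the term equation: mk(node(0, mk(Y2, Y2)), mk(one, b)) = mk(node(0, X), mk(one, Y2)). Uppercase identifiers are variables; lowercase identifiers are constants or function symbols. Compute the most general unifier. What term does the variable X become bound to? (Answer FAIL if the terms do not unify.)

mk(b, b)

Decompose mk/2: node(0, mk(Y2, Y2)) = node(0, X),  mk(one, b) = mk(one, Y2).
Decompose node/2: 0 = 0,  mk(Y2, Y2) = X.
Delete trivial equation 0 = 0.
Bind X := mk(Y2, Y2); no other remaining equation mentions X.
Decompose mk/2: one = one,  b = Y2.
Delete trivial equation one = one.
Bind Y2 := b. Substituting into the earlier binding gives X := mk(b, b).
MGU = { X -> mk(b, b), Y2 -> b }, so X -> mk(b, b).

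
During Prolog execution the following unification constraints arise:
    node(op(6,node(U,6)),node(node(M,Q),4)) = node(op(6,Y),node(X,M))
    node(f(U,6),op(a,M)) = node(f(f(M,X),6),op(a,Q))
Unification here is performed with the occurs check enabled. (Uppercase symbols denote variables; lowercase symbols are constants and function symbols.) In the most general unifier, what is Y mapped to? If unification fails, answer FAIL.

node(f(4,node(4,4)),6)

Decompose node/2: op(6,node(U,6)) = op(6,Y),  node(node(M,Q),4) = node(X,M).
Decompose op/2: 6 = 6,  node(U,6) = Y.
Delete trivial equation 6 = 6.
Bind Y := node(U,6); no other remaining equation mentions Y.
Decompose node/2: node(M,Q) = X,  4 = M.
Bind X := node(M,Q); substituting into the one remaining equation that mentions X gives: node(f(U,6),op(a,M)) = node(f(f(M,node(M,Q)),6),op(a,Q)).
Bind M := 4; substituting into the remaining equation gives: node(f(U,6),op(a,4)) = node(f(f(4,node(4,Q)),6),op(a,Q)). Substituting into the earlier binding gives X := node(4,Q).
Decompose node/2: f(U,6) = f(f(4,node(4,Q)),6),  op(a,4) = op(a,Q).
Decompose f/2: U = f(4,node(4,Q)),  6 = 6.
Bind U := f(4,node(4,Q)); no other remaining equation mentions U. Substituting into the earlier binding gives Y := node(f(4,node(4,Q)),6).
Delete trivial equation 6 = 6.
Decompose op/2: a = a,  4 = Q.
Delete trivial equation a = a.
Bind Q := 4. Substituting into the earlier bindings gives Y := node(f(4,node(4,4)),6), X := node(4,4), U := f(4,node(4,4)).
MGU = { Y ↦ node(f(4,node(4,4)),6), X ↦ node(4,4), M ↦ 4, U ↦ f(4,node(4,4)), Q ↦ 4 }, so Y ↦ node(f(4,node(4,4)),6).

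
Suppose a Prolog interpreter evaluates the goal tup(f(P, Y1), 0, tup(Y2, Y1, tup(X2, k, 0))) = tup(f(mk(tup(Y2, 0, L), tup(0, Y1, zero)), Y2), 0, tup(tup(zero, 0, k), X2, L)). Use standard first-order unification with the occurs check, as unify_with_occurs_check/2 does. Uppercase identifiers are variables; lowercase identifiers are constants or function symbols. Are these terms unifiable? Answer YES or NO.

YES

Decompose tup/3: f(P, Y1) = f(mk(tup(Y2, 0, L), tup(0, Y1, zero)), Y2),  0 = 0,  tup(Y2, Y1, tup(X2, k, 0)) = tup(tup(zero, 0, k), X2, L).
Decompose f/2: P = mk(tup(Y2, 0, L), tup(0, Y1, zero)),  Y1 = Y2.
Bind P := mk(tup(Y2, 0, L), tup(0, Y1, zero)); no other remaining equation mentions P.
Bind Y1 := Y2; substituting into the one remaining equation that mentions Y1 gives: tup(Y2, Y2, tup(X2, k, 0)) = tup(tup(zero, 0, k), X2, L). Substituting into the earlier binding gives P := mk(tup(Y2, 0, L), tup(0, Y2, zero)).
Delete trivial equation 0 = 0.
Decompose tup/3: Y2 = tup(zero, 0, k),  Y2 = X2,  tup(X2, k, 0) = L.
Bind Y2 := tup(zero, 0, k); substituting into the one remaining equation that mentions Y2 gives: tup(zero, 0, k) = X2. Substituting into the earlier bindings gives P := mk(tup(tup(zero, 0, k), 0, L), tup(0, tup(zero, 0, k), zero)), Y1 := tup(zero, 0, k).
Bind X2 := tup(zero, 0, k); substituting into the remaining equation gives: tup(tup(zero, 0, k), k, 0) = L.
Bind L := tup(tup(zero, 0, k), k, 0). Substituting into the earlier binding gives P := mk(tup(tup(zero, 0, k), 0, tup(tup(zero, 0, k), k, 0)), tup(0, tup(zero, 0, k), zero)).
No equations remain and no clash or occurs-check failure arose, so a unifier exists.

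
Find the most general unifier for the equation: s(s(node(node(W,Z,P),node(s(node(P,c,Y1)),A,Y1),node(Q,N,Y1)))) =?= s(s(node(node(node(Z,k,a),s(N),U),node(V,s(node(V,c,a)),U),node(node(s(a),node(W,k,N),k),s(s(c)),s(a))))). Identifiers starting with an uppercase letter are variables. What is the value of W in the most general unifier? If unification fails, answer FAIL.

Decompose s/1: s(node(node(W,Z,P),node(s(node(P,c,Y1)),A,Y1),node(Q,N,Y1))) =?= s(node(node(node(Z,k,a),s(N),U),node(V,s(node(V,c,a)),U),node(node(s(a),node(W,k,N),k),s(s(c)),s(a)))).
Decompose s/1: node(node(W,Z,P),node(s(node(P,c,Y1)),A,Y1),node(Q,N,Y1)) =?= node(node(node(Z,k,a),s(N),U),node(V,s(node(V,c,a)),U),node(node(s(a),node(W,k,N),k),s(s(c)),s(a))).
Decompose node/3: node(W,Z,P) =?= node(node(Z,k,a),s(N),U),  node(s(node(P,c,Y1)),A,Y1) =?= node(V,s(node(V,c,a)),U),  node(Q,N,Y1) =?= node(node(s(a),node(W,k,N),k),s(s(c)),s(a)).
Decompose node/3: W =?= node(Z,k,a),  Z =?= s(N),  P =?= U.
Bind W := node(Z,k,a); substituting into the one remaining equation that mentions W gives: node(Q,N,Y1) =?= node(node(s(a),node(node(Z,k,a),k,N),k),s(s(c)),s(a)).
Bind Z := s(N); substituting into the one remaining equation that mentions Z gives: node(Q,N,Y1) =?= node(node(s(a),node(node(s(N),k,a),k,N),k),s(s(c)),s(a)). Substituting into the earlier binding gives W := node(s(N),k,a).
Bind P := U; substituting into the one remaining equation that mentions P gives: node(s(node(U,c,Y1)),A,Y1) =?= node(V,s(node(V,c,a)),U).
Decompose node/3: s(node(U,c,Y1)) =?= V,  A =?= s(node(V,c,a)),  Y1 =?= U.
Bind V := s(node(U,c,Y1)); substituting into the one remaining equation that mentions V gives: A =?= s(node(s(node(U,c,Y1)),c,a)).
Bind A := s(node(s(node(U,c,Y1)),c,a)); no other remaining equation mentions A.
Bind Y1 := U; substituting into the remaining equation gives: node(Q,N,U) =?= node(node(s(a),node(node(s(N),k,a),k,N),k),s(s(c)),s(a)). Substituting into the earlier bindings gives V := s(node(U,c,U)), A := s(node(s(node(U,c,U)),c,a)).
Decompose node/3: Q =?= node(s(a),node(node(s(N),k,a),k,N),k),  N =?= s(s(c)),  U =?= s(a).
Bind Q := node(s(a),node(node(s(N),k,a),k,N),k); no other remaining equation mentions Q.
Bind N := s(s(c)); no other remaining equation mentions N. Substituting into the earlier bindings gives W := node(s(s(s(c))),k,a), Z := s(s(s(c))), Q := node(s(a),node(node(s(s(s(c))),k,a),k,s(s(c))),k).
Bind U := s(a). Substituting into the earlier bindings gives P := s(a), V := s(node(s(a),c,s(a))), A := s(node(s(node(s(a),c,s(a))),c,a)), Y1 := s(a).
MGU = { W -> node(s(s(s(c))),k,a), Z -> s(s(s(c))), P -> s(a), V -> s(node(s(a),c,s(a))), A -> s(node(s(node(s(a),c,s(a))),c,a)), Y1 -> s(a), Q -> node(s(a),node(node(s(s(s(c))),k,a),k,s(s(c))),k), N -> s(s(c)), U -> s(a) }, so W -> node(s(s(s(c))),k,a).

node(s(s(s(c))),k,a)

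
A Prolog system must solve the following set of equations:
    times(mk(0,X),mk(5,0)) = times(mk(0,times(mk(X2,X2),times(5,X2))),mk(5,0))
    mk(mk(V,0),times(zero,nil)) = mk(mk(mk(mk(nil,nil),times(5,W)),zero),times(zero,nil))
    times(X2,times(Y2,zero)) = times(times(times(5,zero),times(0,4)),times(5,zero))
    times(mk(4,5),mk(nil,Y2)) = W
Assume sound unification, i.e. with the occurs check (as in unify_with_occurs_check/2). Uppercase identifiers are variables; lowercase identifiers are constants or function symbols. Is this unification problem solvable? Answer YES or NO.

Decompose times/2: mk(0,X) = mk(0,times(mk(X2,X2),times(5,X2))),  mk(5,0) = mk(5,0).
Decompose mk/2: 0 = 0,  X = times(mk(X2,X2),times(5,X2)).
Delete trivial equation 0 = 0.
Bind X := times(mk(X2,X2),times(5,X2)); no other remaining equation mentions X.
Delete trivial equation mk(5,0) = mk(5,0).
Decompose mk/2: mk(V,0) = mk(mk(mk(nil,nil),times(5,W)),zero),  times(zero,nil) = times(zero,nil).
Decompose mk/2: V = mk(mk(nil,nil),times(5,W)),  0 = zero.
Bind V := mk(mk(nil,nil),times(5,W)); no other remaining equation mentions V.
Clash: constants 0 and zero differ; no unifier exists.

NO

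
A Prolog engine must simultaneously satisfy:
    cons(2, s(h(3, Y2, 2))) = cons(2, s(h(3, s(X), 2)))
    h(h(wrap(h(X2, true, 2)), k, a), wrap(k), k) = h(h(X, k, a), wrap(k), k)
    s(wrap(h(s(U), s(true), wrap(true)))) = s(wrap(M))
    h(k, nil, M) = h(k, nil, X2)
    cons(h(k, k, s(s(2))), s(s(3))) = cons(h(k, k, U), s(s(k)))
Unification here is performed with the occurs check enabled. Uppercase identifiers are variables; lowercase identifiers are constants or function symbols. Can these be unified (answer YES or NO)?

Decompose cons/2: 2 = 2,  s(h(3, Y2, 2)) = s(h(3, s(X), 2)).
Delete trivial equation 2 = 2.
Decompose s/1: h(3, Y2, 2) = h(3, s(X), 2).
Decompose h/3: 3 = 3,  Y2 = s(X),  2 = 2.
Delete trivial equation 3 = 3.
Bind Y2 := s(X); no other remaining equation mentions Y2.
Delete trivial equation 2 = 2.
Decompose h/3: h(wrap(h(X2, true, 2)), k, a) = h(X, k, a),  wrap(k) = wrap(k),  k = k.
Decompose h/3: wrap(h(X2, true, 2)) = X,  k = k,  a = a.
Bind X := wrap(h(X2, true, 2)); no other remaining equation mentions X. Substituting into the earlier binding gives Y2 := s(wrap(h(X2, true, 2))).
Delete trivial equation k = k.
Delete trivial equation a = a.
Delete trivial equation wrap(k) = wrap(k).
Delete trivial equation k = k.
Decompose s/1: wrap(h(s(U), s(true), wrap(true))) = wrap(M).
Decompose wrap/1: h(s(U), s(true), wrap(true)) = M.
Bind M := h(s(U), s(true), wrap(true)); substituting into the one remaining equation that mentions M gives: h(k, nil, h(s(U), s(true), wrap(true))) = h(k, nil, X2).
Decompose h/3: k = k,  nil = nil,  h(s(U), s(true), wrap(true)) = X2.
Delete trivial equation k = k.
Delete trivial equation nil = nil.
Bind X2 := h(s(U), s(true), wrap(true)); no other remaining equation mentions X2. Substituting into the earlier bindings gives Y2 := s(wrap(h(h(s(U), s(true), wrap(true)), true, 2))), X := wrap(h(h(s(U), s(true), wrap(true)), true, 2)).
Decompose cons/2: h(k, k, s(s(2))) = h(k, k, U),  s(s(3)) = s(s(k)).
Decompose h/3: k = k,  k = k,  s(s(2)) = U.
Delete trivial equation k = k.
Delete trivial equation k = k.
Bind U := s(s(2)); no other remaining equation mentions U. Substituting into the earlier bindings gives Y2 := s(wrap(h(h(s(s(s(2))), s(true), wrap(true)), true, 2))), X := wrap(h(h(s(s(s(2))), s(true), wrap(true)), true, 2)), M := h(s(s(s(2))), s(true), wrap(true)), X2 := h(s(s(s(2))), s(true), wrap(true)).
Decompose s/1: s(3) = s(k).
Decompose s/1: 3 = k.
Clash: constants 3 and k differ; no unifier exists.

NO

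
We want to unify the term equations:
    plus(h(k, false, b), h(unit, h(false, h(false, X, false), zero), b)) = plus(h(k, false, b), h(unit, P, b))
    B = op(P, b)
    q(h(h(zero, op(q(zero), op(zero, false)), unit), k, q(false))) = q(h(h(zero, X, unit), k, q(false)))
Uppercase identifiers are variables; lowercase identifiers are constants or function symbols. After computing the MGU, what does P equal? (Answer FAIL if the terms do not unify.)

Decompose plus/2: h(k, false, b) = h(k, false, b),  h(unit, h(false, h(false, X, false), zero), b) = h(unit, P, b).
Delete trivial equation h(k, false, b) = h(k, false, b).
Decompose h/3: unit = unit,  h(false, h(false, X, false), zero) = P,  b = b.
Delete trivial equation unit = unit.
Bind P := h(false, h(false, X, false), zero); substituting into the one remaining equation that mentions P gives: B = op(h(false, h(false, X, false), zero), b).
Delete trivial equation b = b.
Bind B := op(h(false, h(false, X, false), zero), b); no other remaining equation mentions B.
Decompose q/1: h(h(zero, op(q(zero), op(zero, false)), unit), k, q(false)) = h(h(zero, X, unit), k, q(false)).
Decompose h/3: h(zero, op(q(zero), op(zero, false)), unit) = h(zero, X, unit),  k = k,  q(false) = q(false).
Decompose h/3: zero = zero,  op(q(zero), op(zero, false)) = X,  unit = unit.
Delete trivial equation zero = zero.
Bind X := op(q(zero), op(zero, false)); no other remaining equation mentions X. Substituting into the earlier bindings gives P := h(false, h(false, op(q(zero), op(zero, false)), false), zero), B := op(h(false, h(false, op(q(zero), op(zero, false)), false), zero), b).
Delete trivial equation unit = unit.
Delete trivial equation k = k.
Delete trivial equation q(false) = q(false).
MGU = { P ↦ h(false, h(false, op(q(zero), op(zero, false)), false), zero), B ↦ op(h(false, h(false, op(q(zero), op(zero, false)), false), zero), b), X ↦ op(q(zero), op(zero, false)) }, so P ↦ h(false, h(false, op(q(zero), op(zero, false)), false), zero).

h(false, h(false, op(q(zero), op(zero, false)), false), zero)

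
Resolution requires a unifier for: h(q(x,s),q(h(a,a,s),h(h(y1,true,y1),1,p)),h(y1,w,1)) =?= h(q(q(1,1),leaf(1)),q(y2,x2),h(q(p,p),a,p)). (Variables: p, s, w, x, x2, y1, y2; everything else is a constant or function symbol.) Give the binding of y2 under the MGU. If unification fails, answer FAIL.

Decompose h/3: q(x,s) =?= q(q(1,1),leaf(1)),  q(h(a,a,s),h(h(y1,true,y1),1,p)) =?= q(y2,x2),  h(y1,w,1) =?= h(q(p,p),a,p).
Decompose q/2: x =?= q(1,1),  s =?= leaf(1).
Bind x := q(1,1); no other remaining equation mentions x.
Bind s := leaf(1); substituting into the one remaining equation that mentions s gives: q(h(a,a,leaf(1)),h(h(y1,true,y1),1,p)) =?= q(y2,x2).
Decompose q/2: h(a,a,leaf(1)) =?= y2,  h(h(y1,true,y1),1,p) =?= x2.
Bind y2 := h(a,a,leaf(1)); no other remaining equation mentions y2.
Bind x2 := h(h(y1,true,y1),1,p); no other remaining equation mentions x2.
Decompose h/3: y1 =?= q(p,p),  w =?= a,  1 =?= p.
Bind y1 := q(p,p); no other remaining equation mentions y1. Substituting into the earlier binding gives x2 := h(h(q(p,p),true,q(p,p)),1,p).
Bind w := a; no other remaining equation mentions w.
Bind p := 1. Substituting into the earlier bindings gives x2 := h(h(q(1,1),true,q(1,1)),1,1), y1 := q(1,1).
MGU = { x ↦ q(1,1), s ↦ leaf(1), y2 ↦ h(a,a,leaf(1)), x2 ↦ h(h(q(1,1),true,q(1,1)),1,1), y1 ↦ q(1,1), w ↦ a, p ↦ 1 }, so y2 ↦ h(a,a,leaf(1)).

h(a,a,leaf(1))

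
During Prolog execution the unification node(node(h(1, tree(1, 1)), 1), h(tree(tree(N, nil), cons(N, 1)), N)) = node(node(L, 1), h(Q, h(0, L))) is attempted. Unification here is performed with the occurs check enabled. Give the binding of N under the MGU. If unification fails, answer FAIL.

Decompose node/2: node(h(1, tree(1, 1)), 1) = node(L, 1),  h(tree(tree(N, nil), cons(N, 1)), N) = h(Q, h(0, L)).
Decompose node/2: h(1, tree(1, 1)) = L,  1 = 1.
Bind L := h(1, tree(1, 1)); substituting into the one remaining equation that mentions L gives: h(tree(tree(N, nil), cons(N, 1)), N) = h(Q, h(0, h(1, tree(1, 1)))).
Delete trivial equation 1 = 1.
Decompose h/2: tree(tree(N, nil), cons(N, 1)) = Q,  N = h(0, h(1, tree(1, 1))).
Bind Q := tree(tree(N, nil), cons(N, 1)); no other remaining equation mentions Q.
Bind N := h(0, h(1, tree(1, 1))). Substituting into the earlier binding gives Q := tree(tree(h(0, h(1, tree(1, 1))), nil), cons(h(0, h(1, tree(1, 1))), 1)).
MGU = { L = h(1, tree(1, 1)), Q = tree(tree(h(0, h(1, tree(1, 1))), nil), cons(h(0, h(1, tree(1, 1))), 1)), N = h(0, h(1, tree(1, 1))) }, so N = h(0, h(1, tree(1, 1))).

h(0, h(1, tree(1, 1)))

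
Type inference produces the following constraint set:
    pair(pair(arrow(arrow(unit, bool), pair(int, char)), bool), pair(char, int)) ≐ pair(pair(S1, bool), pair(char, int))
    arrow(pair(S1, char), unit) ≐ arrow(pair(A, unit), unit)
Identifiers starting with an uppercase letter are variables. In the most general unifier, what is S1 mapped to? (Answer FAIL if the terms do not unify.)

Decompose pair/2: pair(arrow(arrow(unit, bool), pair(int, char)), bool) ≐ pair(S1, bool),  pair(char, int) ≐ pair(char, int).
Decompose pair/2: arrow(arrow(unit, bool), pair(int, char)) ≐ S1,  bool ≐ bool.
Bind S1 := arrow(arrow(unit, bool), pair(int, char)); substituting into the one remaining equation that mentions S1 gives: arrow(pair(arrow(arrow(unit, bool), pair(int, char)), char), unit) ≐ arrow(pair(A, unit), unit).
Delete trivial equation bool ≐ bool.
Delete trivial equation pair(char, int) ≐ pair(char, int).
Decompose arrow/2: pair(arrow(arrow(unit, bool), pair(int, char)), char) ≐ pair(A, unit),  unit ≐ unit.
Decompose pair/2: arrow(arrow(unit, bool), pair(int, char)) ≐ A,  char ≐ unit.
Bind A := arrow(arrow(unit, bool), pair(int, char)); no other remaining equation mentions A.
Clash: constants char and unit differ; no unifier exists.

FAIL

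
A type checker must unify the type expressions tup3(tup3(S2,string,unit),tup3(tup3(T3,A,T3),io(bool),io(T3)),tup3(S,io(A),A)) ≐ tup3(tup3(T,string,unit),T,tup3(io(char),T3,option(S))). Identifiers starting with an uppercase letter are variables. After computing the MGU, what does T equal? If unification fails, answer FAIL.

Decompose tup3/3: tup3(S2,string,unit) ≐ tup3(T,string,unit),  tup3(tup3(T3,A,T3),io(bool),io(T3)) ≐ T,  tup3(S,io(A),A) ≐ tup3(io(char),T3,option(S)).
Decompose tup3/3: S2 ≐ T,  string ≐ string,  unit ≐ unit.
Bind S2 := T; no other remaining equation mentions S2.
Delete trivial equation string ≐ string.
Delete trivial equation unit ≐ unit.
Bind T := tup3(tup3(T3,A,T3),io(bool),io(T3)); no other remaining equation mentions T. Substituting into the earlier binding gives S2 := tup3(tup3(T3,A,T3),io(bool),io(T3)).
Decompose tup3/3: S ≐ io(char),  io(A) ≐ T3,  A ≐ option(S).
Bind S := io(char); substituting into the one remaining equation that mentions S gives: A ≐ option(io(char)).
Bind T3 := io(A); no other remaining equation mentions T3. Substituting into the earlier bindings gives S2 := tup3(tup3(io(A),A,io(A)),io(bool),io(io(A))), T := tup3(tup3(io(A),A,io(A)),io(bool),io(io(A))).
Bind A := option(io(char)). Substituting into the earlier bindings gives S2 := tup3(tup3(io(option(io(char))),option(io(char)),io(option(io(char)))),io(bool),io(io(option(io(char))))), T := tup3(tup3(io(option(io(char))),option(io(char)),io(option(io(char)))),io(bool),io(io(option(io(char))))), T3 := io(option(io(char))).
MGU = { S2 -> tup3(tup3(io(option(io(char))),option(io(char)),io(option(io(char)))),io(bool),io(io(option(io(char))))), T -> tup3(tup3(io(option(io(char))),option(io(char)),io(option(io(char)))),io(bool),io(io(option(io(char))))), S -> io(char), T3 -> io(option(io(char))), A -> option(io(char)) }, so T -> tup3(tup3(io(option(io(char))),option(io(char)),io(option(io(char)))),io(bool),io(io(option(io(char))))).

tup3(tup3(io(option(io(char))),option(io(char)),io(option(io(char)))),io(bool),io(io(option(io(char)))))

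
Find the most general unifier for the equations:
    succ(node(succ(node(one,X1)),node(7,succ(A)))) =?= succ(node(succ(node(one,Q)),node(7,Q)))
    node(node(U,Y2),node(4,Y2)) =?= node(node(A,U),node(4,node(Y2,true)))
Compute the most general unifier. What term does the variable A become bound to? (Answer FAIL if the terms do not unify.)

Decompose succ/1: node(succ(node(one,X1)),node(7,succ(A))) =?= node(succ(node(one,Q)),node(7,Q)).
Decompose node/2: succ(node(one,X1)) =?= succ(node(one,Q)),  node(7,succ(A)) =?= node(7,Q).
Decompose succ/1: node(one,X1) =?= node(one,Q).
Decompose node/2: one =?= one,  X1 =?= Q.
Delete trivial equation one =?= one.
Bind X1 := Q; no other remaining equation mentions X1.
Decompose node/2: 7 =?= 7,  succ(A) =?= Q.
Delete trivial equation 7 =?= 7.
Bind Q := succ(A); no other remaining equation mentions Q. Substituting into the earlier binding gives X1 := succ(A).
Decompose node/2: node(U,Y2) =?= node(A,U),  node(4,Y2) =?= node(4,node(Y2,true)).
Decompose node/2: U =?= A,  Y2 =?= U.
Bind U := A; substituting into the one remaining equation that mentions U gives: Y2 =?= A.
Bind Y2 := A; substituting into the remaining equation gives: node(4,A) =?= node(4,node(A,true)).
Decompose node/2: 4 =?= 4,  A =?= node(A,true).
Delete trivial equation 4 =?= 4.
Occurs check fails: A occurs in node(A,true); the equation A =?= node(A,true) has no finite solution.

FAIL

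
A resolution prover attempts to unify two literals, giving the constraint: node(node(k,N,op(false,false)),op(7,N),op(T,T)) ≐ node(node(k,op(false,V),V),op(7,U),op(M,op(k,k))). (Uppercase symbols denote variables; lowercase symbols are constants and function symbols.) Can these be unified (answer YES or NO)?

Decompose node/3: node(k,N,op(false,false)) ≐ node(k,op(false,V),V),  op(7,N) ≐ op(7,U),  op(T,T) ≐ op(M,op(k,k)).
Decompose node/3: k ≐ k,  N ≐ op(false,V),  op(false,false) ≐ V.
Delete trivial equation k ≐ k.
Bind N := op(false,V); substituting into the one remaining equation that mentions N gives: op(7,op(false,V)) ≐ op(7,U).
Bind V := op(false,false); substituting into the one remaining equation that mentions V gives: op(7,op(false,op(false,false))) ≐ op(7,U). Substituting into the earlier binding gives N := op(false,op(false,false)).
Decompose op/2: 7 ≐ 7,  op(false,op(false,false)) ≐ U.
Delete trivial equation 7 ≐ 7.
Bind U := op(false,op(false,false)); no other remaining equation mentions U.
Decompose op/2: T ≐ M,  T ≐ op(k,k).
Bind T := M; substituting into the remaining equation gives: M ≐ op(k,k).
Bind M := op(k,k). Substituting into the earlier binding gives T := op(k,k).
No equations remain and no clash or occurs-check failure arose, so a unifier exists.

YES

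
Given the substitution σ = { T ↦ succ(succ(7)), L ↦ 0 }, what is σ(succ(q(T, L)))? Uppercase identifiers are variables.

succ(q(succ(succ(7)), 0))

Replace each occurrence of T with succ(succ(7)).
Replace each occurrence of L with 0.
Result: succ(q(succ(succ(7)), 0)).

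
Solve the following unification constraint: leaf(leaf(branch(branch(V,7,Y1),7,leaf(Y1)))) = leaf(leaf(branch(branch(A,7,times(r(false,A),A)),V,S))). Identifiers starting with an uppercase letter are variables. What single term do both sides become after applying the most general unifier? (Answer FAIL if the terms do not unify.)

leaf(leaf(branch(branch(7,7,times(r(false,7),7)),7,leaf(times(r(false,7),7)))))

Decompose leaf/1: leaf(branch(branch(V,7,Y1),7,leaf(Y1))) = leaf(branch(branch(A,7,times(r(false,A),A)),V,S)).
Decompose leaf/1: branch(branch(V,7,Y1),7,leaf(Y1)) = branch(branch(A,7,times(r(false,A),A)),V,S).
Decompose branch/3: branch(V,7,Y1) = branch(A,7,times(r(false,A),A)),  7 = V,  leaf(Y1) = S.
Decompose branch/3: V = A,  7 = 7,  Y1 = times(r(false,A),A).
Bind V := A; substituting into the one remaining equation that mentions V gives: 7 = A.
Delete trivial equation 7 = 7.
Bind Y1 := times(r(false,A),A); substituting into the one remaining equation that mentions Y1 gives: leaf(times(r(false,A),A)) = S.
Bind A := 7; substituting into the remaining equation gives: leaf(times(r(false,7),7)) = S. Substituting into the earlier bindings gives V := 7, Y1 := times(r(false,7),7).
Bind S := leaf(times(r(false,7),7)).
Applying the MGU to either side gives leaf(leaf(branch(branch(7,7,times(r(false,7),7)),7,leaf(times(r(false,7),7))))).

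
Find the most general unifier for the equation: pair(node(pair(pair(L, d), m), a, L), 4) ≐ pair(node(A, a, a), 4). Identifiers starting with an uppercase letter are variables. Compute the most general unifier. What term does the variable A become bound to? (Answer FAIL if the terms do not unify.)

Decompose pair/2: node(pair(pair(L, d), m), a, L) ≐ node(A, a, a),  4 ≐ 4.
Decompose node/3: pair(pair(L, d), m) ≐ A,  a ≐ a,  L ≐ a.
Bind A := pair(pair(L, d), m); no other remaining equation mentions A.
Delete trivial equation a ≐ a.
Bind L := a; no other remaining equation mentions L. Substituting into the earlier binding gives A := pair(pair(a, d), m).
Delete trivial equation 4 ≐ 4.
MGU = { A ↦ pair(pair(a, d), m), L ↦ a }, so A ↦ pair(pair(a, d), m).

pair(pair(a, d), m)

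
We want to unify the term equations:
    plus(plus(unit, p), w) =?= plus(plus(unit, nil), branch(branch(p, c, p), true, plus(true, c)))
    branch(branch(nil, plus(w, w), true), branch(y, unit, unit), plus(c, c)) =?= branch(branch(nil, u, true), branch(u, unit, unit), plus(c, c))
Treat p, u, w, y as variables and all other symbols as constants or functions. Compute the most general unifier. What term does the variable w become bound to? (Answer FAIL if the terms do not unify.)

branch(branch(nil, c, nil), true, plus(true, c))

Decompose plus/2: plus(unit, p) =?= plus(unit, nil),  w =?= branch(branch(p, c, p), true, plus(true, c)).
Decompose plus/2: unit =?= unit,  p =?= nil.
Delete trivial equation unit =?= unit.
Bind p := nil; substituting into the one remaining equation that mentions p gives: w =?= branch(branch(nil, c, nil), true, plus(true, c)).
Bind w := branch(branch(nil, c, nil), true, plus(true, c)); substituting into the remaining equation gives: branch(branch(nil, plus(branch(branch(nil, c, nil), true, plus(true, c)), branch(branch(nil, c, nil), true, plus(true, c))), true), branch(y, unit, unit), plus(c, c)) =?= branch(branch(nil, u, true), branch(u, unit, unit), plus(c, c)).
Decompose branch/3: branch(nil, plus(branch(branch(nil, c, nil), true, plus(true, c)), branch(branch(nil, c, nil), true, plus(true, c))), true) =?= branch(nil, u, true),  branch(y, unit, unit) =?= branch(u, unit, unit),  plus(c, c) =?= plus(c, c).
Decompose branch/3: nil =?= nil,  plus(branch(branch(nil, c, nil), true, plus(true, c)), branch(branch(nil, c, nil), true, plus(true, c))) =?= u,  true =?= true.
Delete trivial equation nil =?= nil.
Bind u := plus(branch(branch(nil, c, nil), true, plus(true, c)), branch(branch(nil, c, nil), true, plus(true, c))); substituting into the one remaining equation that mentions u gives: branch(y, unit, unit) =?= branch(plus(branch(branch(nil, c, nil), true, plus(true, c)), branch(branch(nil, c, nil), true, plus(true, c))), unit, unit).
Delete trivial equation true =?= true.
Decompose branch/3: y =?= plus(branch(branch(nil, c, nil), true, plus(true, c)), branch(branch(nil, c, nil), true, plus(true, c))),  unit =?= unit,  unit =?= unit.
Bind y := plus(branch(branch(nil, c, nil), true, plus(true, c)), branch(branch(nil, c, nil), true, plus(true, c))); no other remaining equation mentions y.
Delete trivial equation unit =?= unit.
Delete trivial equation unit =?= unit.
Delete trivial equation plus(c, c) =?= plus(c, c).
MGU = { p -> nil, w -> branch(branch(nil, c, nil), true, plus(true, c)), u -> plus(branch(branch(nil, c, nil), true, plus(true, c)), branch(branch(nil, c, nil), true, plus(true, c))), y -> plus(branch(branch(nil, c, nil), true, plus(true, c)), branch(branch(nil, c, nil), true, plus(true, c))) }, so w -> branch(branch(nil, c, nil), true, plus(true, c)).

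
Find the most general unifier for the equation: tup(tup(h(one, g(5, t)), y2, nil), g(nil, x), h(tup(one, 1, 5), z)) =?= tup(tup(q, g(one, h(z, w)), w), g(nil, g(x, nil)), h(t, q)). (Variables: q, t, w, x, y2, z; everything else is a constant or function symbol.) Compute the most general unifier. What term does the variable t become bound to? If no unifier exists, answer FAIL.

FAIL

Decompose tup/3: tup(h(one, g(5, t)), y2, nil) =?= tup(q, g(one, h(z, w)), w),  g(nil, x) =?= g(nil, g(x, nil)),  h(tup(one, 1, 5), z) =?= h(t, q).
Decompose tup/3: h(one, g(5, t)) =?= q,  y2 =?= g(one, h(z, w)),  nil =?= w.
Bind q := h(one, g(5, t)); substituting into the one remaining equation that mentions q gives: h(tup(one, 1, 5), z) =?= h(t, h(one, g(5, t))).
Bind y2 := g(one, h(z, w)); no other remaining equation mentions y2.
Bind w := nil; no other remaining equation mentions w. Substituting into the earlier binding gives y2 := g(one, h(z, nil)).
Decompose g/2: nil =?= nil,  x =?= g(x, nil).
Delete trivial equation nil =?= nil.
Occurs check fails: x occurs in g(x, nil); the equation x =?= g(x, nil) has no finite solution.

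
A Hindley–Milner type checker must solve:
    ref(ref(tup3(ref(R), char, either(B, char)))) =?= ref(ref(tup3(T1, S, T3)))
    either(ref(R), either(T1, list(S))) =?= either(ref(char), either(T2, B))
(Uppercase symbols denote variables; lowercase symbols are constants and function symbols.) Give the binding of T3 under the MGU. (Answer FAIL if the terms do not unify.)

either(list(char), char)

Decompose ref/1: ref(tup3(ref(R), char, either(B, char))) =?= ref(tup3(T1, S, T3)).
Decompose ref/1: tup3(ref(R), char, either(B, char)) =?= tup3(T1, S, T3).
Decompose tup3/3: ref(R) =?= T1,  char =?= S,  either(B, char) =?= T3.
Bind T1 := ref(R); substituting into the one remaining equation that mentions T1 gives: either(ref(R), either(ref(R), list(S))) =?= either(ref(char), either(T2, B)).
Bind S := char; substituting into the one remaining equation that mentions S gives: either(ref(R), either(ref(R), list(char))) =?= either(ref(char), either(T2, B)).
Bind T3 := either(B, char); no other remaining equation mentions T3.
Decompose either/2: ref(R) =?= ref(char),  either(ref(R), list(char)) =?= either(T2, B).
Decompose ref/1: R =?= char.
Bind R := char; substituting into the remaining equation gives: either(ref(char), list(char)) =?= either(T2, B). Substituting into the earlier binding gives T1 := ref(char).
Decompose either/2: ref(char) =?= T2,  list(char) =?= B.
Bind T2 := ref(char); no other remaining equation mentions T2.
Bind B := list(char). Substituting into the earlier binding gives T3 := either(list(char), char).
MGU = { T1 ↦ ref(char), S ↦ char, T3 ↦ either(list(char), char), R ↦ char, T2 ↦ ref(char), B ↦ list(char) }, so T3 ↦ either(list(char), char).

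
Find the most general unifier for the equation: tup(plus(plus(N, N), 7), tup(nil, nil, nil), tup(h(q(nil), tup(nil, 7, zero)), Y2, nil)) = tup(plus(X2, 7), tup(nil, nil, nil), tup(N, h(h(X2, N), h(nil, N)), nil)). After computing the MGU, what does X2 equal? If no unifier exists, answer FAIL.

plus(h(q(nil), tup(nil, 7, zero)), h(q(nil), tup(nil, 7, zero)))

Decompose tup/3: plus(plus(N, N), 7) = plus(X2, 7),  tup(nil, nil, nil) = tup(nil, nil, nil),  tup(h(q(nil), tup(nil, 7, zero)), Y2, nil) = tup(N, h(h(X2, N), h(nil, N)), nil).
Decompose plus/2: plus(N, N) = X2,  7 = 7.
Bind X2 := plus(N, N); substituting into the one remaining equation that mentions X2 gives: tup(h(q(nil), tup(nil, 7, zero)), Y2, nil) = tup(N, h(h(plus(N, N), N), h(nil, N)), nil).
Delete trivial equation 7 = 7.
Delete trivial equation tup(nil, nil, nil) = tup(nil, nil, nil).
Decompose tup/3: h(q(nil), tup(nil, 7, zero)) = N,  Y2 = h(h(plus(N, N), N), h(nil, N)),  nil = nil.
Bind N := h(q(nil), tup(nil, 7, zero)); substituting into the one remaining equation that mentions N gives: Y2 = h(h(plus(h(q(nil), tup(nil, 7, zero)), h(q(nil), tup(nil, 7, zero))), h(q(nil), tup(nil, 7, zero))), h(nil, h(q(nil), tup(nil, 7, zero)))). Substituting into the earlier binding gives X2 := plus(h(q(nil), tup(nil, 7, zero)), h(q(nil), tup(nil, 7, zero))).
Bind Y2 := h(h(plus(h(q(nil), tup(nil, 7, zero)), h(q(nil), tup(nil, 7, zero))), h(q(nil), tup(nil, 7, zero))), h(nil, h(q(nil), tup(nil, 7, zero)))); no other remaining equation mentions Y2.
Delete trivial equation nil = nil.
MGU = { X2 -> plus(h(q(nil), tup(nil, 7, zero)), h(q(nil), tup(nil, 7, zero))), N -> h(q(nil), tup(nil, 7, zero)), Y2 -> h(h(plus(h(q(nil), tup(nil, 7, zero)), h(q(nil), tup(nil, 7, zero))), h(q(nil), tup(nil, 7, zero))), h(nil, h(q(nil), tup(nil, 7, zero)))) }, so X2 -> plus(h(q(nil), tup(nil, 7, zero)), h(q(nil), tup(nil, 7, zero))).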